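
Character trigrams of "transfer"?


Word: "transfer" (length 8)
Number of trigrams = 8 - 3 + 1 = 6
  Position 0: "tra"
  Position 1: "ran"
  Position 2: "ans"
  Position 3: "nsf"
  Position 4: "sfe"
  Position 5: "fer"
Trigrams = "tra", "ran", "ans", "nsf", "sfe", "fer"


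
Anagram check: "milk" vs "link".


Word 1: "milk" → sorted: iklm
Word 2: "link" → sorted: ikln
Same letters? iklm != ikln
Anagram = No


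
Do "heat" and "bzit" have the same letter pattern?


Pattern of "heat": [0, 1, 2, 3]
Pattern of "bzit": [0, 1, 2, 3]
Patterns match
Same pattern = Yes


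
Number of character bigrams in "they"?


Word: "they" (length 4)
Number of 2-grams = length - 2 + 1 = 4 - 2 + 1
= 3


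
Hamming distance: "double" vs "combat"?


Comparing character by character (same length = 6):
  Pos 0: 'd' vs 'c' !=
  Pos 1: 'o' vs 'o' =
  Pos 2: 'u' vs 'm' !=
  Pos 3: 'b' vs 'b' =
  Pos 4: 'l' vs 'a' !=
  Pos 5: 'e' vs 't' !=
Hamming distance = 4


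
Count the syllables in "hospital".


Word: "hospital"
Syllable breakdown: hos · pi · tal
Counting: 3 parts
= 3 syllables


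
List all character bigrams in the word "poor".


Word: "poor" (length 4)
Number of bigrams = 4 - 2 + 1 = 3
  Position 0: "po"
  Position 1: "oo"
  Position 2: "or"
Bigrams = "po", "oo", "or"


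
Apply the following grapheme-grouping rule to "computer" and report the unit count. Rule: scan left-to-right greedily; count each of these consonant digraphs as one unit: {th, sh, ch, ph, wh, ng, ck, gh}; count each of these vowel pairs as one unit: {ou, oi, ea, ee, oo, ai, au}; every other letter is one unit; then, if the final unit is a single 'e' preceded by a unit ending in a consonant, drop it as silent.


Word: "computer" (8 letters)
Left-to-right scan:
  1. 'c' (letter)
  2. 'o' (letter)
  3. 'm' (letter)
  4. 'p' (letter)
  5. 'u' (letter)
  6. 't' (letter)
  7. 'e' (letter)
  8. 'r' (letter)
Units from scan: 8
Sound units = 8 units


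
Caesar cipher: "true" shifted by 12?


Word: "true"
Shift: 12
Each letter → (letter + shift) mod 26:
  't' (19) + 12 = 5 → 'f'
  'r' (17) + 12 = 3 → 'd'
  'u' (20) + 12 = 6 → 'g'
  'e' (4) + 12 = 16 → 'q'
Result = "fdgq"


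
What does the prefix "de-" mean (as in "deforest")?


Prefix: de-
Example: deforest (de- + forest)
Meaning = remove / reverse


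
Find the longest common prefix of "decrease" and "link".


Word 1: "decrease"
Word 2: "link"
Comparing from start:
  Pos 0: 'd' != 'l' (stop)
LCP = "" (length 0)


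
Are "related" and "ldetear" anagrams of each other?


Word 1: "related" → sorted: adeelrt
Word 2: "ldetear" → sorted: adeelrt
Same letters? adeelrt == adeelrt
Anagram = Yes


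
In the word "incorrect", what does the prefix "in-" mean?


Prefix: in-
Example: incorrect (in- + correct)
Meaning = not / into


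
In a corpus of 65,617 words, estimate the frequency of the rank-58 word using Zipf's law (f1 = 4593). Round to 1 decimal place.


Zipf's law: f(r) = f(1) / r
f(1) = 4593
f(58) = 4593 / 58
= 79.2 occurrences


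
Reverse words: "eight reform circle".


Original: "eight reform circle"
Words (1..n): eight | reform | circle
Reversed (n..1): circle | reform | eight
Result = "circle reform eight"


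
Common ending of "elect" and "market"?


Word 1: "elect"
Word 2: "market"
Comparing from end:
  Pos -1: 't' == 't'
  Pos -2: 'c' != 'e' (stop)
LCS = "t" (length 1)


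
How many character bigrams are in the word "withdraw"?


Word: "withdraw" (length 8)
Number of 2-grams = length - 2 + 1 = 8 - 2 + 1
= 7


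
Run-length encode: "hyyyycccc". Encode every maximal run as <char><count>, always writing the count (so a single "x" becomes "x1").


String: "hyyyycccc"
Scanning for consecutive runs:
  'h' x 1
  'y' x 4
  'c' x 4
RLE = "h1y4c4"


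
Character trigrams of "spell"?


Word: "spell" (length 5)
Number of trigrams = 5 - 3 + 1 = 3
  Position 0: "spe"
  Position 1: "pel"
  Position 2: "ell"
Trigrams = "spe", "pel", "ell"


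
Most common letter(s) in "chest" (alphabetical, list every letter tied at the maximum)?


Word: "chest"
Letter counts:
  'c': 1
  'e': 1
  'h': 1
  's': 1
  't': 1
Maximum count = 1
Most frequent = 'c', 'e', 'h', 's', 't' (1 time each)


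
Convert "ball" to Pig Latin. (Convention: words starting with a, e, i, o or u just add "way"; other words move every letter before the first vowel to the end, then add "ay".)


Word: "ball"
Starts with consonant(s) → move to end, add 'ay'
Consonant cluster: "b"
Pig Latin = "allbay"


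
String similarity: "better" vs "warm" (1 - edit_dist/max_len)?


Word 1: "better" (length 6)
Word 2: "warm" (length 4)
One optimal edit sequence:
  1. delete 'b'  (+1)
  2. delete 'e'  (+1)
  3. substitute 't' -> 'w'  (+1)
  4. substitute 't' -> 'a'  (+1)
  5. substitute 'e' -> 'r'  (+1)
  6. substitute 'r' -> 'm'  (+1)
Edit distance = 6
Max length = max(6, 4) = 6
Similarity = 1 - 6/6
= 0.0000


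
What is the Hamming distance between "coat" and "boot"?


Comparing character by character (same length = 4):
  Pos 0: 'c' vs 'b' !=
  Pos 1: 'o' vs 'o' =
  Pos 2: 'a' vs 'o' !=
  Pos 3: 't' vs 't' =
Hamming distance = 2


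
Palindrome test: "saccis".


Word: "saccis"
Reversed: "siccas"
Forward == Backward? saccis != siccas
Palindrome = No


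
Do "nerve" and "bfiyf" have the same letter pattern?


Pattern of "nerve": [0, 1, 2, 3, 1]
Pattern of "bfiyf": [0, 1, 2, 3, 1]
Patterns match
Same pattern = Yes


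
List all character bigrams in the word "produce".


Word: "produce" (length 7)
Number of bigrams = 7 - 2 + 1 = 6
  Position 0: "pr"
  Position 1: "ro"
  Position 2: "od"
  Position 3: "du"
  Position 4: "uc"
  Position 5: "ce"
Bigrams = "pr", "ro", "od", "du", "uc", "ce"


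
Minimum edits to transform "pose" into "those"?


Word 1: "pose" (length 4)
Word 2: "those" (length 5)
One optimal edit sequence (insert/delete/substitute each cost 1):
  1. insert 't'  (+1)
  2. substitute 'p' -> 'h'  (+1)
  3. keep 'o'
  4. keep 's'
  5. keep 'e'
Total edit operations: 2
Edit distance = 2


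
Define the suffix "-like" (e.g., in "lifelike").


Suffix: -like
Example: lifelike (life + -like)
Meaning = resembling


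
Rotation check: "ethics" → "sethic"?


Word: "ethics", Candidate: "sethic"
Method: check if candidate is substring of word+word
"ethicsethics" contains "sethic"? Yes
Is rotation = Yes


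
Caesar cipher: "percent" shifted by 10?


Word: "percent"
Shift: 10
Each letter → (letter + shift) mod 26:
  'p' (15) + 10 = 25 → 'z'
  'e' (4) + 10 = 14 → 'o'
  'r' (17) + 10 = 1 → 'b'
  'c' (2) + 10 = 12 → 'm'
  'e' (4) + 10 = 14 → 'o'
  'n' (13) + 10 = 23 → 'x'
  't' (19) + 10 = 3 → 'd'
Result = "zobmoxd"


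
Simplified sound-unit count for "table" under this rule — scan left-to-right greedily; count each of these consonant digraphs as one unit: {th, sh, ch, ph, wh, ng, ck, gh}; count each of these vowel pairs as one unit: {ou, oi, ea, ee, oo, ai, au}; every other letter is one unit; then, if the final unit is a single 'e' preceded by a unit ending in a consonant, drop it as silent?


Word: "table" (5 letters)
Left-to-right scan:
  [1] 't' (letter)
  [2] 'a' (letter)
  [3] 'b' (letter)
  [4] 'l' (letter)
  [5] 'e' (letter)
Units from scan: 5
Final unit is 'e' after a consonant -> drop as silent (-1)
Sound units = 4 units


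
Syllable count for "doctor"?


Word: "doctor"
Syllable breakdown: doc / tor
Counting: 2 parts
= 2 syllables


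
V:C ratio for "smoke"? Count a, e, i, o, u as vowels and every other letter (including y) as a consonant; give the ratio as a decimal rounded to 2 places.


Word: "smoke"
Vowels (a,e,i,o,u): 2
Consonants: 3
Ratio = 2/3
= 0.67


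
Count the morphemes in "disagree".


Word: "disagree"
Morphemes: dis- / agree
Each morpheme carries meaning
= 2 morphemes


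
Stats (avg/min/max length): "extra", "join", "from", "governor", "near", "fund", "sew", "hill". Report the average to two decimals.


Lengths: "extra"=5, "join"=4, "from"=4, "governor"=8, "near"=4, "fund"=4, "sew"=3, "hill"=4
Sum = 36, Count = 8
Average = 36/8 = 4.50
= avg=4.50, min=3, max=8


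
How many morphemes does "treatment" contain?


Word: "treatment"
Morphemes: treat / -ment
Each morpheme carries meaning
= 2 morphemes


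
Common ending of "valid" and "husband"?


Word 1: "valid"
Word 2: "husband"
Comparing from end:
  Pos -1: 'd' == 'd'
  Pos -2: 'i' != 'n' (stop)
LCS = "d" (length 1)


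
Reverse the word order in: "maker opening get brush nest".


Original: "maker opening get brush nest"
Words (1..n): maker | opening | get | brush | nest
Reversed (n..1): nest | brush | get | opening | maker
Result = "nest brush get opening maker"


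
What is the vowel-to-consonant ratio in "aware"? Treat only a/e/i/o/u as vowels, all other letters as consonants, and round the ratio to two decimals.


Word: "aware"
Vowels (a,e,i,o,u): 3
Consonants: 2
Ratio = 3/2
= 1.50


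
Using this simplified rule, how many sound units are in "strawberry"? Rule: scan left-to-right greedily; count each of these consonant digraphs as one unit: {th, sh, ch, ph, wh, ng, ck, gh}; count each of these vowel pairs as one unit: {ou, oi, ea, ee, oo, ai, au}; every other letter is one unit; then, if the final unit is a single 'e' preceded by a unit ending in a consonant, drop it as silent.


Word: "strawberry" (10 letters)
Left-to-right scan:
  [1] 's' (letter)
  [2] 't' (letter)
  [3] 'r' (letter)
  [4] 'a' (letter)
  [5] 'w' (letter)
  [6] 'b' (letter)
  [7] 'e' (letter)
  [8] 'r' (letter)
  [9] 'r' (letter)
  [10] 'y' (letter)
Units from scan: 10
Sound units = 10 units


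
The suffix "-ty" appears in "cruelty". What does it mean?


Suffix: -ty
Example: cruelty (cruel + -ty)
Meaning = quality of


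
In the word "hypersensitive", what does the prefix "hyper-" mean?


Prefix: hyper-
Example: hypersensitive = hyper- + sensitive
Meaning = over / excessive


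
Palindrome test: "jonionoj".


Word: "jonionoj"
Reversed: "jonoinoj"
Forward == Backward? jonionoj != jonoinoj
Palindrome = No


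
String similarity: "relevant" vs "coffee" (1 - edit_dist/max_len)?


Word 1: "relevant" (length 8)
Word 2: "coffee" (length 6)
One optimal edit sequence:
  1. delete 'r'  (+1)
  2. delete 'e'  (+1)
  3. substitute 'l' -> 'c'  (+1)
  4. substitute 'e' -> 'o'  (+1)
  5. substitute 'v' -> 'f'  (+1)
  6. substitute 'a' -> 'f'  (+1)
  7. substitute 'n' -> 'e'  (+1)
  8. substitute 't' -> 'e'  (+1)
Edit distance = 8
Max length = max(8, 6) = 8
Similarity = 1 - 8/8
= 0.0000


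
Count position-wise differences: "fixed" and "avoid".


Comparing character by character (same length = 5):
  Pos 0: 'f' vs 'a' !=
  Pos 1: 'i' vs 'v' !=
  Pos 2: 'x' vs 'o' !=
  Pos 3: 'e' vs 'i' !=
  Pos 4: 'd' vs 'd' =
Hamming distance = 4


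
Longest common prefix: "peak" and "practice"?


Word 1: "peak"
Word 2: "practice"
Comparing from start:
  Pos 0: 'p' == 'p'
  Pos 1: 'e' != 'r' (stop)
LCP = "p" (length 1)


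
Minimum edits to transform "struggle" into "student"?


Word 1: "struggle" (length 8)
Word 2: "student" (length 7)
One optimal edit sequence (insert/delete/substitute each cost 1):
  1. keep 's'
  2. keep 't'
  3. delete 'r'  (+1)
  4. keep 'u'
  5. substitute 'g' -> 'd'  (+1)
  6. substitute 'g' -> 'e'  (+1)
  7. substitute 'l' -> 'n'  (+1)
  8. substitute 'e' -> 't'  (+1)
Total edit operations: 5
Edit distance = 5


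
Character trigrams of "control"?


Word: "control" (length 7)
Number of trigrams = 7 - 3 + 1 = 5
  Position 0: "con"
  Position 1: "ont"
  Position 2: "ntr"
  Position 3: "tro"
  Position 4: "rol"
Trigrams = "con", "ont", "ntr", "tro", "rol"


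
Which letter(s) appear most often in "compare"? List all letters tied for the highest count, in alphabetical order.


Word: "compare"
Letter counts:
  'a': 1
  'c': 1
  'e': 1
  'm': 1
  'o': 1
  'p': 1
  'r': 1
Maximum count = 1
Most frequent = 'a', 'c', 'e', 'm', 'o', 'p', 'r' (1 time each)


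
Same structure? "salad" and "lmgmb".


Pattern of "salad": [0, 1, 2, 1, 3]
Pattern of "lmgmb": [0, 1, 2, 1, 3]
Patterns match
Same pattern = Yes


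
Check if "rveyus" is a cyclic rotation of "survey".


Word: "survey", Candidate: "rveyus"
Method: check if candidate is substring of word+word
"surveysurvey" contains "rveyus"? No
Is rotation = No


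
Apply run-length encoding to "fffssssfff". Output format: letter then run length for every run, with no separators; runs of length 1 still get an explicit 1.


String: "fffssssfff"
Scanning for consecutive runs:
  'f' x 3
  's' x 4
  'f' x 3
RLE = "f3s4f3"


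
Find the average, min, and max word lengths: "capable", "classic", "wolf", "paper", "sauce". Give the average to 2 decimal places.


Lengths: "capable"=7, "classic"=7, "wolf"=4, "paper"=5, "sauce"=5
Sum = 28, Count = 5
Average = 28/5 = 5.60
= avg=5.60, min=4, max=7


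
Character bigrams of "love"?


Word: "love" (length 4)
Number of bigrams = 4 - 2 + 1 = 3
  Position 0: "lo"
  Position 1: "ov"
  Position 2: "ve"
Bigrams = "lo", "ov", "ve"


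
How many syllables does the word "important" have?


Word: "important"
Syllable breakdown: im · por · tant
Counting: 3 parts
= 3 syllables


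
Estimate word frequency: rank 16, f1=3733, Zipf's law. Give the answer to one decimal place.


Zipf's law: f(r) = f(1) / r
f(1) = 3733
f(16) = 3733 / 16
= 233.3 occurrences


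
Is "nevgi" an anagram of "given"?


Word 1: "given" → sorted: eginv
Word 2: "nevgi" → sorted: eginv
Same letters? eginv == eginv
Anagram = Yes


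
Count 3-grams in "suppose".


Word: "suppose" (length 7)
Number of 3-grams = length - 3 + 1 = 7 - 3 + 1
= 5


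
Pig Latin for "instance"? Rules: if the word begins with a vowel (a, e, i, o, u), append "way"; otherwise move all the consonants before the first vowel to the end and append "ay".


Word: "instance"
Starts with vowel → add 'way'
Pig Latin = "instanceway"


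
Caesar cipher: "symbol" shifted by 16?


Word: "symbol"
Shift: 16
Each letter → (letter + shift) mod 26:
  's' (18) + 16 = 8 → 'i'
  'y' (24) + 16 = 14 → 'o'
  'm' (12) + 16 = 2 → 'c'
  'b' (1) + 16 = 17 → 'r'
  'o' (14) + 16 = 4 → 'e'
  'l' (11) + 16 = 1 → 'b'
Result = "iocreb"


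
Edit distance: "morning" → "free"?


Word 1: "morning" (length 7)
Word 2: "free" (length 4)
One optimal edit sequence (insert/delete/substitute each cost 1):
  1. delete 'm'  (+1)
  2. substitute 'o' -> 'f'  (+1)
  3. keep 'r'
  4. delete 'n'  (+1)
  5. delete 'i'  (+1)
  6. substitute 'n' -> 'e'  (+1)
  7. substitute 'g' -> 'e'  (+1)
Total edit operations: 6
Edit distance = 6


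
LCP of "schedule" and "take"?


Word 1: "schedule"
Word 2: "take"
Comparing from start:
  Pos 0: 's' != 't' (stop)
LCP = "" (length 0)


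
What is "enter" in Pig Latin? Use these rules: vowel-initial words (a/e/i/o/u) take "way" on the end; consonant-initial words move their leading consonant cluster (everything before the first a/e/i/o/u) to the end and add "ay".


Word: "enter"
Starts with vowel → add 'way'
Pig Latin = "enterway"


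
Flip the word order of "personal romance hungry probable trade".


Original: "personal romance hungry probable trade"
Words (1..n): personal | romance | hungry | probable | trade
Reversed (n..1): trade | probable | hungry | romance | personal
Result = "trade probable hungry romance personal"


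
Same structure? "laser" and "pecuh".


Pattern of "laser": [0, 1, 2, 3, 4]
Pattern of "pecuh": [0, 1, 2, 3, 4]
Patterns match
Same pattern = Yes


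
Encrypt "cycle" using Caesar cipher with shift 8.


Word: "cycle"
Shift: 8
Each letter → (letter + shift) mod 26:
  'c' (2) + 8 = 10 → 'k'
  'y' (24) + 8 = 6 → 'g'
  'c' (2) + 8 = 10 → 'k'
  'l' (11) + 8 = 19 → 't'
  'e' (4) + 8 = 12 → 'm'
Result = "kgktm"


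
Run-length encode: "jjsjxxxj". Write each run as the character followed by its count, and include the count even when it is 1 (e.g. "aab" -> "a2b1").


String: "jjsjxxxj"
Scanning for consecutive runs:
  'j' x 2
  's' x 1
  'j' x 1
  'x' x 3
  'j' x 1
RLE = "j2s1j1x3j1"


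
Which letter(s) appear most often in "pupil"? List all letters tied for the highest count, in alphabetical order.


Word: "pupil"
Letter counts:
  'i': 1
  'l': 1
  'p': 2
  'u': 1
Maximum count = 2
Most frequent = 'p' (2 times each)


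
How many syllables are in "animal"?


Word: "animal"
Syllable breakdown: an / i / mal
Counting: 3 parts
= 3 syllables


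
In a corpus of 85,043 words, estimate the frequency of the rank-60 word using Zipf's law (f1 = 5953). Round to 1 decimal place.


Zipf's law: f(r) = f(1) / r
f(1) = 5953
f(60) = 5953 / 60
= 99.2 occurrences


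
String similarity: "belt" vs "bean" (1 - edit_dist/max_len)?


Word 1: "belt" (length 4)
Word 2: "bean" (length 4)
One optimal edit sequence:
  1. keep 'b'
  2. keep 'e'
  3. substitute 'l' -> 'a'  (+1)
  4. substitute 't' -> 'n'  (+1)
Edit distance = 2
Max length = max(4, 4) = 4
Similarity = 1 - 2/4
= 0.5000


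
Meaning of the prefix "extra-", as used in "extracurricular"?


Prefix: extra-
Example: extracurricular = extra- + curricular
Meaning = beyond


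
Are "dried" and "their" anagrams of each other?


Word 1: "dried" → sorted: ddeir
Word 2: "their" → sorted: ehirt
Same letters? ddeir != ehirt
Anagram = No


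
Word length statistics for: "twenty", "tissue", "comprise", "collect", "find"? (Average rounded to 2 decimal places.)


Lengths: "twenty"=6, "tissue"=6, "comprise"=8, "collect"=7, "find"=4
Sum = 31, Count = 5
Average = 31/5 = 6.20
= avg=6.20, min=4, max=8


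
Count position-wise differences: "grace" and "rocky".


Comparing character by character (same length = 5):
  Pos 0: 'g' vs 'r' !=
  Pos 1: 'r' vs 'o' !=
  Pos 2: 'a' vs 'c' !=
  Pos 3: 'c' vs 'k' !=
  Pos 4: 'e' vs 'y' !=
Hamming distance = 5


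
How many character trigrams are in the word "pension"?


Word: "pension" (length 7)
Number of 3-grams = length - 3 + 1 = 7 - 3 + 1
= 5


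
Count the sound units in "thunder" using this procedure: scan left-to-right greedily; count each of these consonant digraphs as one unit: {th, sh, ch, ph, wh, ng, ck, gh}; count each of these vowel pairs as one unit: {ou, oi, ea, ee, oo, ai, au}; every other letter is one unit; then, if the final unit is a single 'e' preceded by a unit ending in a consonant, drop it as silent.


Word: "thunder" (7 letters)
Left-to-right scan:
  1. 'th' (digraph)
  2. 'u' (letter)
  3. 'n' (letter)
  4. 'd' (letter)
  5. 'e' (letter)
  6. 'r' (letter)
Units from scan: 6
Sound units = 6 units


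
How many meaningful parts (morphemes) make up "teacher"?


Word: "teacher"
Morphemes: teach | -er
Each morpheme carries meaning
= 2 morphemes


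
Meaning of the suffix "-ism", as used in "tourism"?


Suffix: -ism
Example: tourism (tour + -ism)
Meaning = belief / practice


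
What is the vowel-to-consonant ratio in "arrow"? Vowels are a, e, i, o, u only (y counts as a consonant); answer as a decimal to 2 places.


Word: "arrow"
Vowels (a,e,i,o,u): 2
Consonants: 3
Ratio = 2/3
= 0.67


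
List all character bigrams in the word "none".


Word: "none" (length 4)
Number of bigrams = 4 - 2 + 1 = 3
  Position 0: "no"
  Position 1: "on"
  Position 2: "ne"
Bigrams = "no", "on", "ne"


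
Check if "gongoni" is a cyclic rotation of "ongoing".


Word: "ongoing", Candidate: "gongoni"
Method: check if candidate is substring of word+word
"ongoingongoing" contains "gongoni"? No
Is rotation = No


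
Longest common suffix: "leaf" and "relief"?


Word 1: "leaf"
Word 2: "relief"
Comparing from end:
  Pos -1: 'f' == 'f'
  Pos -2: 'a' != 'e' (stop)
LCS = "f" (length 1)


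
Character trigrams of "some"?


Word: "some" (length 4)
Number of trigrams = 4 - 3 + 1 = 2
  Position 0: "som"
  Position 1: "ome"
Trigrams = "som", "ome"


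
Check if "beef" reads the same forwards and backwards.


Word: "beef"
Reversed: "feeb"
Forward == Backward? beef != feeb
Palindrome = No


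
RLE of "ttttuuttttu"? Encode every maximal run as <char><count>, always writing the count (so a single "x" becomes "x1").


String: "ttttuuttttu"
Scanning for consecutive runs:
  't' x 4
  'u' x 2
  't' x 4
  'u' x 1
RLE = "t4u2t4u1"


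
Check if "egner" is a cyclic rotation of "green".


Word: "green", Candidate: "egner"
Method: check if candidate is substring of word+word
"greengreen" contains "egner"? No
Is rotation = No


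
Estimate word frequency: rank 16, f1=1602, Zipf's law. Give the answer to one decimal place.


Zipf's law: f(r) = f(1) / r
f(1) = 1602
f(16) = 1602 / 16
= 100.1 occurrences


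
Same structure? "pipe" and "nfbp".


Pattern of "pipe": [0, 1, 0, 2]
Pattern of "nfbp": [0, 1, 2, 3]
Patterns do not match
Same pattern = No


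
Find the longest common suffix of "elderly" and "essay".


Word 1: "elderly"
Word 2: "essay"
Comparing from end:
  Pos -1: 'y' == 'y'
  Pos -2: 'l' != 'a' (stop)
LCS = "y" (length 1)


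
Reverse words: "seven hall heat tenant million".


Original: "seven hall heat tenant million"
Words (1..n): seven | hall | heat | tenant | million
Reversed (n..1): million | tenant | heat | hall | seven
Result = "million tenant heat hall seven"


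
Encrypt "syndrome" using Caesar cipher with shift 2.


Word: "syndrome"
Shift: 2
Each letter → (letter + shift) mod 26:
  's' (18) + 2 = 20 → 'u'
  'y' (24) + 2 = 0 → 'a'
  'n' (13) + 2 = 15 → 'p'
  'd' (3) + 2 = 5 → 'f'
  'r' (17) + 2 = 19 → 't'
  'o' (14) + 2 = 16 → 'q'
  'm' (12) + 2 = 14 → 'o'
  'e' (4) + 2 = 6 → 'g'
Result = "uapftqog"


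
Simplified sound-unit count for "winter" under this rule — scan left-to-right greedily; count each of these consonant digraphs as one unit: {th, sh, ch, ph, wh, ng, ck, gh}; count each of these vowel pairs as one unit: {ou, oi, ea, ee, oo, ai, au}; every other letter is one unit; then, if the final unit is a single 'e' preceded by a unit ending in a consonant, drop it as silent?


Word: "winter" (6 letters)
Left-to-right scan:
  [1] 'w' (letter)
  [2] 'i' (letter)
  [3] 'n' (letter)
  [4] 't' (letter)
  [5] 'e' (letter)
  [6] 'r' (letter)
Units from scan: 6
Sound units = 6 units


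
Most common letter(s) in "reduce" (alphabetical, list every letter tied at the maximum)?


Word: "reduce"
Letter counts:
  'c': 1
  'd': 1
  'e': 2
  'r': 1
  'u': 1
Maximum count = 2
Most frequent = 'e' (2 times each)


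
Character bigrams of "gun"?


Word: "gun" (length 3)
Number of bigrams = 3 - 2 + 1 = 2
  Position 0: "gu"
  Position 1: "un"
Bigrams = "gu", "un"


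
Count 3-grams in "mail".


Word: "mail" (length 4)
Number of 3-grams = length - 3 + 1 = 4 - 3 + 1
= 2


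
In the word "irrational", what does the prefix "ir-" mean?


Prefix: ir-
Example: irrational (ir- + rational)
Meaning = not


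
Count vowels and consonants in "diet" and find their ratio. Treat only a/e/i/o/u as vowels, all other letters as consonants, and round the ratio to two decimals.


Word: "diet"
Vowels (a,e,i,o,u): 2
Consonants: 2
Ratio = 2/2
= 1.00


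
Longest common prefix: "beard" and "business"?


Word 1: "beard"
Word 2: "business"
Comparing from start:
  Pos 0: 'b' == 'b'
  Pos 1: 'e' != 'u' (stop)
LCP = "b" (length 1)


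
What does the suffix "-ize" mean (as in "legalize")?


Suffix: -ize
Example: legalize (legal + -ize)
Meaning = to make


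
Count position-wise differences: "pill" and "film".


Comparing character by character (same length = 4):
  Pos 0: 'p' vs 'f' !=
  Pos 1: 'i' vs 'i' =
  Pos 2: 'l' vs 'l' =
  Pos 3: 'l' vs 'm' !=
Hamming distance = 2


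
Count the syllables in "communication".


Word: "communication"
Syllable breakdown: com / mu / ni / ca / tion
Counting: 5 parts
= 5 syllables


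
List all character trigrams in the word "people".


Word: "people" (length 6)
Number of trigrams = 6 - 3 + 1 = 4
  Position 0: "peo"
  Position 1: "eop"
  Position 2: "opl"
  Position 3: "ple"
Trigrams = "peo", "eop", "opl", "ple"


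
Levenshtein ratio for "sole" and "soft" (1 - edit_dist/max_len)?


Word 1: "sole" (length 4)
Word 2: "soft" (length 4)
One optimal edit sequence:
  1. keep 's'
  2. keep 'o'
  3. substitute 'l' -> 'f'  (+1)
  4. substitute 'e' -> 't'  (+1)
Edit distance = 2
Max length = max(4, 4) = 4
Similarity = 1 - 2/4
= 0.5000


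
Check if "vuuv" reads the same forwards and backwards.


Word: "vuuv"
Reversed: "vuuv"
Forward == Backward? vuuv == vuuv
Palindrome = Yes


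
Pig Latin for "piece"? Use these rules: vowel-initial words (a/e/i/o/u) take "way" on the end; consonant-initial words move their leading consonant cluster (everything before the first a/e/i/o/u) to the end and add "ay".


Word: "piece"
Starts with consonant(s) → move to end, add 'ay'
Consonant cluster: "p"
Pig Latin = "iecepay"


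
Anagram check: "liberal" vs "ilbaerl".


Word 1: "liberal" → sorted: abeillr
Word 2: "ilbaerl" → sorted: abeillr
Same letters? abeillr == abeillr
Anagram = Yes


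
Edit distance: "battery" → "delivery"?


Word 1: "battery" (length 7)
Word 2: "delivery" (length 8)
One optimal edit sequence (insert/delete/substitute each cost 1):
  1. insert 'd'  (+1)
  2. substitute 'b' -> 'e'  (+1)
  3. substitute 'a' -> 'l'  (+1)
  4. substitute 't' -> 'i'  (+1)
  5. substitute 't' -> 'v'  (+1)
  6. keep 'e'
  7. keep 'r'
  8. keep 'y'
Total edit operations: 5
Edit distance = 5


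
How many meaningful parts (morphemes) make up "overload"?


Word: "overload"
Morphemes: over- + load
Each morpheme carries meaning
= 2 morphemes


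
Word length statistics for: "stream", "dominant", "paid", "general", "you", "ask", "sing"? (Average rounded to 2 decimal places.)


Lengths: "stream"=6, "dominant"=8, "paid"=4, "general"=7, "you"=3, "ask"=3, "sing"=4
Sum = 35, Count = 7
Average = 35/7 = 5.00
= avg=5.00, min=3, max=8


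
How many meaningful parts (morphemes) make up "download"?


Word: "download"
Morphemes: down- / load
Each morpheme carries meaning
= 2 morphemes


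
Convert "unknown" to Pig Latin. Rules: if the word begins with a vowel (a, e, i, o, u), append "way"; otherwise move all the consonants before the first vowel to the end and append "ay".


Word: "unknown"
Starts with vowel → add 'way'
Pig Latin = "unknownway"


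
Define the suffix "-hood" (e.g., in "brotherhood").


Suffix: -hood
As in: brotherhood -> brother + -hood
Meaning = state / condition


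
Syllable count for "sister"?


Word: "sister"
Syllable breakdown: sis / ter
Counting: 2 parts
= 2 syllables


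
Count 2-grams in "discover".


Word: "discover" (length 8)
Number of 2-grams = length - 2 + 1 = 8 - 2 + 1
= 7


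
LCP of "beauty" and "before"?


Word 1: "beauty"
Word 2: "before"
Comparing from start:
  Pos 0: 'b' == 'b'
  Pos 1: 'e' == 'e'
  Pos 2: 'a' != 'f' (stop)
LCP = "be" (length 2)


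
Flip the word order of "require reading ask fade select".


Original: "require reading ask fade select"
Words (1..n): require | reading | ask | fade | select
Reversed (n..1): select | fade | ask | reading | require
Result = "select fade ask reading require"


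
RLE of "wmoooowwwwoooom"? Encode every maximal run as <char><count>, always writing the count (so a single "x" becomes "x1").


String: "wmoooowwwwoooom"
Scanning for consecutive runs:
  'w' x 1
  'm' x 1
  'o' x 4
  'w' x 4
  'o' x 4
  'm' x 1
RLE = "w1m1o4w4o4m1"


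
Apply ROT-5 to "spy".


Word: "spy"
Shift: 5
Each letter → (letter + shift) mod 26:
  's' (18) + 5 = 23 → 'x'
  'p' (15) + 5 = 20 → 'u'
  'y' (24) + 5 = 3 → 'd'
Result = "xud"


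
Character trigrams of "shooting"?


Word: "shooting" (length 8)
Number of trigrams = 8 - 3 + 1 = 6
  Position 0: "sho"
  Position 1: "hoo"
  Position 2: "oot"
  Position 3: "oti"
  Position 4: "tin"
  Position 5: "ing"
Trigrams = "sho", "hoo", "oot", "oti", "tin", "ing"


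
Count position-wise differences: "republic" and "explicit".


Comparing character by character (same length = 8):
  Pos 0: 'r' vs 'e' !=
  Pos 1: 'e' vs 'x' !=
  Pos 2: 'p' vs 'p' =
  Pos 3: 'u' vs 'l' !=
  Pos 4: 'b' vs 'i' !=
  Pos 5: 'l' vs 'c' !=
  Pos 6: 'i' vs 'i' =
  Pos 7: 'c' vs 't' !=
Hamming distance = 6


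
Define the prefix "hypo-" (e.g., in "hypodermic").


Prefix: hypo-
As in: hypodermic -> hypo- + dermic
Meaning = under / below normal


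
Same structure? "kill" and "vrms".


Pattern of "kill": [0, 1, 2, 2]
Pattern of "vrms": [0, 1, 2, 3]
Patterns do not match
Same pattern = No


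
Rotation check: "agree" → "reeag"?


Word: "agree", Candidate: "reeag"
Method: check if candidate is substring of word+word
"agreeagree" contains "reeag"? Yes
Is rotation = Yes


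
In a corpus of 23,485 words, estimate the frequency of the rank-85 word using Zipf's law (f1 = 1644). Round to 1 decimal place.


Zipf's law: f(r) = f(1) / r
f(1) = 1644
f(85) = 1644 / 85
= 19.3 occurrences


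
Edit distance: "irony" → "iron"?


Word 1: "irony" (length 5)
Word 2: "iron" (length 4)
One optimal edit sequence (insert/delete/substitute each cost 1):
  1. keep 'i'
  2. keep 'r'
  3. keep 'o'
  4. keep 'n'
  5. delete 'y'  (+1)
Total edit operations: 1
Edit distance = 1


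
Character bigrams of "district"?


Word: "district" (length 8)
Number of bigrams = 8 - 2 + 1 = 7
  Position 0: "di"
  Position 1: "is"
  Position 2: "st"
  Position 3: "tr"
  Position 4: "ri"
  Position 5: "ic"
  Position 6: "ct"
Bigrams = "di", "is", "st", "tr", "ri", "ic", "ct"


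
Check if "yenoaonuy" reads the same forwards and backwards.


Word: "yenoaonuy"
Reversed: "yunoaoney"
Forward == Backward? yenoaonuy != yunoaoney
Palindrome = No


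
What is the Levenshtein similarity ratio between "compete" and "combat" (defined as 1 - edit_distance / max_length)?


Word 1: "compete" (length 7)
Word 2: "combat" (length 6)
One optimal edit sequence:
  1. keep 'c'
  2. keep 'o'
  3. keep 'm'
  4. substitute 'p' -> 'b'  (+1)
  5. substitute 'e' -> 'a'  (+1)
  6. keep 't'
  7. delete 'e'  (+1)
Edit distance = 3
Max length = max(7, 6) = 7
Similarity = 1 - 3/7
= 0.5714


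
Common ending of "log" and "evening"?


Word 1: "log"
Word 2: "evening"
Comparing from end:
  Pos -1: 'g' == 'g'
  Pos -2: 'o' != 'n' (stop)
LCS = "g" (length 1)


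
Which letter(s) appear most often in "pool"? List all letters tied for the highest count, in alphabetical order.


Word: "pool"
Letter counts:
  'l': 1
  'o': 2
  'p': 1
Maximum count = 2
Most frequent = 'o' (2 times each)


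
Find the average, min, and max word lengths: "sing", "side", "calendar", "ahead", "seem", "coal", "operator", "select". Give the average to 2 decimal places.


Lengths: "sing"=4, "side"=4, "calendar"=8, "ahead"=5, "seem"=4, "coal"=4, "operator"=8, "select"=6
Sum = 43, Count = 8
Average = 43/8 = 5.38
= avg=5.38, min=4, max=8


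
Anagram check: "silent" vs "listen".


Word 1: "silent" → sorted: eilnst
Word 2: "listen" → sorted: eilnst
Same letters? eilnst == eilnst
Anagram = Yes


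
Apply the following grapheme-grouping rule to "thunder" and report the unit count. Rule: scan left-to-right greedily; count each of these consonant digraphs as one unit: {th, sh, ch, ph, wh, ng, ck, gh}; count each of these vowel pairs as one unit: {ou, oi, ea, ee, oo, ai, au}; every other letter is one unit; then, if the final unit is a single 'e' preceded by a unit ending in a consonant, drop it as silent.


Word: "thunder" (7 letters)
Left-to-right scan:
  (1) 'th' (digraph)
  (2) 'u' (letter)
  (3) 'n' (letter)
  (4) 'd' (letter)
  (5) 'e' (letter)
  (6) 'r' (letter)
Units from scan: 6
Sound units = 6 units


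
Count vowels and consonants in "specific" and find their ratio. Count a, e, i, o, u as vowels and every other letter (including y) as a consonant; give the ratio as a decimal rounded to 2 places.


Word: "specific"
Vowels (a,e,i,o,u): 3
Consonants: 5
Ratio = 3/5
= 0.60


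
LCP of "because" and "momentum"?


Word 1: "because"
Word 2: "momentum"
Comparing from start:
  Pos 0: 'b' != 'm' (stop)
LCP = "" (length 0)


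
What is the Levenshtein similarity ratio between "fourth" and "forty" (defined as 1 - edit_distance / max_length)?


Word 1: "fourth" (length 6)
Word 2: "forty" (length 5)
One optimal edit sequence:
  1. keep 'f'
  2. keep 'o'
  3. delete 'u'  (+1)
  4. keep 'r'
  5. keep 't'
  6. substitute 'h' -> 'y'  (+1)
Edit distance = 2
Max length = max(6, 5) = 6
Similarity = 1 - 2/6
= 0.6667


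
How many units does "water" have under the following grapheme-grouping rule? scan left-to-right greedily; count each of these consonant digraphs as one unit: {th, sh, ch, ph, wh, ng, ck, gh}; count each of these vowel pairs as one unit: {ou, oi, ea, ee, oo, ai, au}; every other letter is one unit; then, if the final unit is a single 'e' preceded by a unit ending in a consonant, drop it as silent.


Word: "water" (5 letters)
Left-to-right scan:
  [1] 'w' (letter)
  [2] 'a' (letter)
  [3] 't' (letter)
  [4] 'e' (letter)
  [5] 'r' (letter)
Units from scan: 5
Sound units = 5 units


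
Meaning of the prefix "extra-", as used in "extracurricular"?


Prefix: extra-
Example: extracurricular (extra- + curricular)
Meaning = beyond


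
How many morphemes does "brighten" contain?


Word: "brighten"
Morphemes: bright + -en
Each morpheme carries meaning
= 2 morphemes


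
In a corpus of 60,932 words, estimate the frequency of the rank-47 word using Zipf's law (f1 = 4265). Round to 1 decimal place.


Zipf's law: f(r) = f(1) / r
f(1) = 4265
f(47) = 4265 / 47
= 90.7 occurrences


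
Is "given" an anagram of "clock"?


Word 1: "clock" → sorted: ccklo
Word 2: "given" → sorted: eginv
Same letters? ccklo != eginv
Anagram = No


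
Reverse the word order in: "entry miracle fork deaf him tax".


Original: "entry miracle fork deaf him tax"
Words (1..n): entry | miracle | fork | deaf | him | tax
Reversed (n..1): tax | him | deaf | fork | miracle | entry
Result = "tax him deaf fork miracle entry"


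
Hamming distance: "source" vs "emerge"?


Comparing character by character (same length = 6):
  Pos 0: 's' vs 'e' !=
  Pos 1: 'o' vs 'm' !=
  Pos 2: 'u' vs 'e' !=
  Pos 3: 'r' vs 'r' =
  Pos 4: 'c' vs 'g' !=
  Pos 5: 'e' vs 'e' =
Hamming distance = 4


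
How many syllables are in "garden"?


Word: "garden"
Syllable breakdown: gar-den
Counting: 2 parts
= 2 syllables


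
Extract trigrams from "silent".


Word: "silent" (length 6)
Number of trigrams = 6 - 3 + 1 = 4
  Position 0: "sil"
  Position 1: "ile"
  Position 2: "len"
  Position 3: "ent"
Trigrams = "sil", "ile", "len", "ent"


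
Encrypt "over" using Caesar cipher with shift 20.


Word: "over"
Shift: 20
Each letter → (letter + shift) mod 26:
  'o' (14) + 20 = 8 → 'i'
  'v' (21) + 20 = 15 → 'p'
  'e' (4) + 20 = 24 → 'y'
  'r' (17) + 20 = 11 → 'l'
Result = "ipyl"


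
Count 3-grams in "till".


Word: "till" (length 4)
Number of 3-grams = length - 3 + 1 = 4 - 3 + 1
= 2


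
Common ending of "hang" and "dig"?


Word 1: "hang"
Word 2: "dig"
Comparing from end:
  Pos -1: 'g' == 'g'
  Pos -2: 'n' != 'i' (stop)
LCS = "g" (length 1)


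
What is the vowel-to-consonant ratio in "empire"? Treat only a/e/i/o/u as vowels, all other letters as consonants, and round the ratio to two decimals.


Word: "empire"
Vowels (a,e,i,o,u): 3
Consonants: 3
Ratio = 3/3
= 1.00


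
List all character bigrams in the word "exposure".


Word: "exposure" (length 8)
Number of bigrams = 8 - 2 + 1 = 7
  Position 0: "ex"
  Position 1: "xp"
  Position 2: "po"
  Position 3: "os"
  Position 4: "su"
  Position 5: "ur"
  Position 6: "re"
Bigrams = "ex", "xp", "po", "os", "su", "ur", "re"


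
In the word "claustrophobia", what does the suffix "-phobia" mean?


Suffix: -phobia
As in: claustrophobia -> claustro- + -phobia
Meaning = fear of


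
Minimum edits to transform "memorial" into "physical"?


Word 1: "memorial" (length 8)
Word 2: "physical" (length 8)
One optimal edit sequence (insert/delete/substitute each cost 1):
  1. substitute 'm' -> 'p'  (+1)
  2. substitute 'e' -> 'h'  (+1)
  3. substitute 'm' -> 'y'  (+1)
  4. substitute 'o' -> 's'  (+1)
  5. substitute 'r' -> 'i'  (+1)
  6. substitute 'i' -> 'c'  (+1)
  7. keep 'a'
  8. keep 'l'
Total edit operations: 6
Edit distance = 6


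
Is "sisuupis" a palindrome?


Word: "sisuupis"
Reversed: "sipuusis"
Forward == Backward? sisuupis != sipuusis
Palindrome = No


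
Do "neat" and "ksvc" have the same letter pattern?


Pattern of "neat": [0, 1, 2, 3]
Pattern of "ksvc": [0, 1, 2, 3]
Patterns match
Same pattern = Yes


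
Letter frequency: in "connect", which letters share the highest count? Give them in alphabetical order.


Word: "connect"
Letter counts:
  'c': 2
  'e': 1
  'n': 2
  'o': 1
  't': 1
Maximum count = 2
Most frequent = 'c', 'n' (2 times each)


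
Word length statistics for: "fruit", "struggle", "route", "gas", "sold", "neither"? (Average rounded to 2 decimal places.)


Lengths: "fruit"=5, "struggle"=8, "route"=5, "gas"=3, "sold"=4, "neither"=7
Sum = 32, Count = 6
Average = 32/6 = 5.33
= avg=5.33, min=3, max=8


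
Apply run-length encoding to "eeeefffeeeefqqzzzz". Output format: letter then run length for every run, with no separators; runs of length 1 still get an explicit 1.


String: "eeeefffeeeefqqzzzz"
Scanning for consecutive runs:
  'e' x 4
  'f' x 3
  'e' x 4
  'f' x 1
  'q' x 2
  'z' x 4
RLE = "e4f3e4f1q2z4"


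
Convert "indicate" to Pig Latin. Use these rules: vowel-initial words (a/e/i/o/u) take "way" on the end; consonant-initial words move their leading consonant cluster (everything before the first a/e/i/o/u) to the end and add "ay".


Word: "indicate"
Starts with vowel → add 'way'
Pig Latin = "indicateway"


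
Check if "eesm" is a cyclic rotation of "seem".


Word: "seem", Candidate: "eesm"
Method: check if candidate is substring of word+word
"seemseem" contains "eesm"? No
Is rotation = No


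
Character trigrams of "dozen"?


Word: "dozen" (length 5)
Number of trigrams = 5 - 3 + 1 = 3
  Position 0: "doz"
  Position 1: "oze"
  Position 2: "zen"
Trigrams = "doz", "oze", "zen"


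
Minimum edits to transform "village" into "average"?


Word 1: "village" (length 7)
Word 2: "average" (length 7)
One optimal edit sequence (insert/delete/substitute each cost 1):
  1. substitute 'v' -> 'a'  (+1)
  2. substitute 'i' -> 'v'  (+1)
  3. substitute 'l' -> 'e'  (+1)
  4. substitute 'l' -> 'r'  (+1)
  5. keep 'a'
  6. keep 'g'
  7. keep 'e'
Total edit operations: 4
Edit distance = 4


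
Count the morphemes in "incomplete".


Word: "incomplete"
Morphemes: in- | complete
Each morpheme carries meaning
= 2 morphemes


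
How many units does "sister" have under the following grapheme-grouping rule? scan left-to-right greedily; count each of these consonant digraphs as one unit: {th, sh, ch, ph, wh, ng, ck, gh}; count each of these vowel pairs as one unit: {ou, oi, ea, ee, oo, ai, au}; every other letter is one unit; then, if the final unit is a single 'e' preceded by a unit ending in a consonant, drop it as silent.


Word: "sister" (6 letters)
Left-to-right scan:
  1. 's' (letter)
  2. 'i' (letter)
  3. 's' (letter)
  4. 't' (letter)
  5. 'e' (letter)
  6. 'r' (letter)
Units from scan: 6
Sound units = 6 units


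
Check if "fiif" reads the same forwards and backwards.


Word: "fiif"
Reversed: "fiif"
Forward == Backward? fiif == fiif
Palindrome = Yes


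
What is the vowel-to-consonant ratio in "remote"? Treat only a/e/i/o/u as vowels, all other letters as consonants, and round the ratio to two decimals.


Word: "remote"
Vowels (a,e,i,o,u): 3
Consonants: 3
Ratio = 3/3
= 1.00
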